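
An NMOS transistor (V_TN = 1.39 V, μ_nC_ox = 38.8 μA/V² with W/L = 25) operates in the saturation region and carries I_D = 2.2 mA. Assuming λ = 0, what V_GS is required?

V_GS = 3.52 V

k_n = μ_nC_ox · (W/L) = 0.97 mA/V².
In saturation I_D = ½ k_n (V_GS − V_TN)², so V_GS − V_TN = √(2 I_D / k_n) = √(2 × 2.2 / 0.97) = 2.13 V.
V_GS = 1.39 + 2.13 = 3.52 V.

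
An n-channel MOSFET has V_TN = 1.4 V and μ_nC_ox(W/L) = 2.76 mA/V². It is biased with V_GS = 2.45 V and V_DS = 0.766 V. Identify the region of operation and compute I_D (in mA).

Triode; I_D = 1.41 mA

V_ov = V_GS − V_TN = 2.45 − 1.4 = 1.05 V.
Since V_DS = 0.766 V < V_ov = 1.05 V, the device is in the triode region.
I_D = k_n [V_ov · V_DS − ½ V_DS²] = 2.76 × [1.05 × 0.766 − 0.5 × 0.766²] = 1.41 mA.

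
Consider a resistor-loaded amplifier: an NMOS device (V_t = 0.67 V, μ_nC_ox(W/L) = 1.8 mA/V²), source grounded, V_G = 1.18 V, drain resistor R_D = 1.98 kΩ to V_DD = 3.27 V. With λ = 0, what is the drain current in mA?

I_D = 0.234 mA

V_GS = V_G = 1.18 V, so V_ov = 1.18 − 0.67 = 0.51 V.
Assume saturation: I_D = ½ k_n V_ov² = 0.5 × 1.8 × 0.51² = 0.234 mA, giving V_DS = V_DD − I_D R_D = 3.27 − 0.234 × 1.98 = 2.81 V.
V_DS = 2.81 V ≥ V_ov = 0.51 V, confirming saturation.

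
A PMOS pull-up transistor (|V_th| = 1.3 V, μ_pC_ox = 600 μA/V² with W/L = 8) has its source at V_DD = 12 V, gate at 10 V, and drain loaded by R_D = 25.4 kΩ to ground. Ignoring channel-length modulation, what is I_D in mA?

V_SG = V_DD − V_G = 12 − 10 = 2 V, so V_ov = 2 − 1.3 = 0.7 V.
k_p = μ_pC_ox · (W/L) = 4.8 mA/V².
Assume saturation: I_D = ½ k_p V_ov² = 0.5 × 4.8 × 0.7² = 1.18 mA, giving V_SD = V_DD − I_D R_D = 12 − 1.18 × 25.4 = -17.9 V.
But -17.9 V < V_ov = 0.7 V, so the device is actually in triode.
In triode I_D = k_p[V_ov V_SD − ½ V_SD²] and I_D = (V_DD − V_SD)/R_D. Equating: 61 V_SD² − 86.34 V_SD + 12 = 0, giving V_SD = 0.156 V (the root below V_ov).
I_D = (12 − 0.156) / 25.4 = 0.466 mA.

I_D = 0.466 mA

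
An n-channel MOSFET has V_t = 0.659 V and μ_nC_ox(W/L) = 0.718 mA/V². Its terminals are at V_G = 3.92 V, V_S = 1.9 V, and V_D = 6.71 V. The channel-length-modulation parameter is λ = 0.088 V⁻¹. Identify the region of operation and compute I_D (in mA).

V_GS = V_G − V_S = 3.92 − 1.9 = 2.02 V; V_DS = V_D − V_S = 6.71 − 1.9 = 4.81 V.
V_ov = V_GS − V_t = 2.02 − 0.659 = 1.36 V.
Since V_DS = 4.81 V ≥ V_ov = 1.36 V, the device is in saturation.
I_D = ½ k_n V_ov² (1 + λ V_DS) = 0.5 × 0.718 × 1.36² × (1 + 0.088 × 4.81) = 0.946 mA.

Saturation; I_D = 0.946 mA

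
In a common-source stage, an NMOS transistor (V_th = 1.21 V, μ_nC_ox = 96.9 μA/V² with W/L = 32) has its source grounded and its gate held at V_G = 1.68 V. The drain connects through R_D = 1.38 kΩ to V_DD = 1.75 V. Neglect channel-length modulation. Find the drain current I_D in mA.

V_GS = V_G = 1.68 V, so V_ov = 1.68 − 1.21 = 0.47 V.
k_n = μ_nC_ox · (W/L) = 3.101 mA/V².
Assume saturation: I_D = ½ k_n V_ov² = 0.5 × 3.101 × 0.47² = 0.342 mA, giving V_DS = V_DD − I_D R_D = 1.75 − 0.342 × 1.38 = 1.28 V.
V_DS = 1.28 V ≥ V_ov = 0.47 V, confirming saturation.

I_D = 0.342 mA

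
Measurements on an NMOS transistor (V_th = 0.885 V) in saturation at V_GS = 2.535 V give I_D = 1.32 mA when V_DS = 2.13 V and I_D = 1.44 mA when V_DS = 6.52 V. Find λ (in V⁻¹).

λ = 0.0217 V⁻¹

With V_GS fixed, I_D ∝ (1 + λ V_DS) in saturation, so I_D2/I_D1 = (1 + λ V_DS2)/(1 + λ V_DS1).
1.44/1.32 = 1.091 = (1 + 6.52 λ)/(1 + 2.13 λ).
Solving: λ (I_D1 V_DS2 − I_D2 V_DS1) = I_D2 − I_D1, so λ = (1.44 − 1.32) / (1.32 × 6.52 − 1.44 × 2.13) = 0.12 / 5.54 = 0.0217 V⁻¹.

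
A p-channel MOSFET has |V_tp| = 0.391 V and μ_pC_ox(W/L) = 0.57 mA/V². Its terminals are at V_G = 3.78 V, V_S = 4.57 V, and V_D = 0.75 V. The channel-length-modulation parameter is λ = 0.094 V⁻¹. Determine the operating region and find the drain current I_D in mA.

Saturation; I_D = 0.0617 mA

V_SG = V_S − V_G = 4.57 − 3.78 = 0.79 V; V_SD = V_S − V_D = 4.57 − 0.75 = 3.82 V.
V_ov = V_SG − |V_tp| = 0.79 − 0.391 = 0.399 V.
Since V_SD = 3.82 V ≥ V_ov = 0.399 V, the device is in saturation.
I_D = ½ k_p V_ov² (1 + λ V_SD) = 0.5 × 0.57 × 0.399² × (1 + 0.094 × 3.82) = 0.0617 mA.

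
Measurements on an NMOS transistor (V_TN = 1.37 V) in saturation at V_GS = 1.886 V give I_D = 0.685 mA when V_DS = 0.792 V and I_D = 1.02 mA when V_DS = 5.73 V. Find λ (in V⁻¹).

With V_GS fixed, I_D ∝ (1 + λ V_DS) in saturation, so I_D2/I_D1 = (1 + λ V_DS2)/(1 + λ V_DS1).
1.02/0.685 = 1.489 = (1 + 5.73 λ)/(1 + 0.792 λ).
Solving: λ (I_D1 V_DS2 − I_D2 V_DS1) = I_D2 − I_D1, so λ = (1.02 − 0.685) / (0.685 × 5.73 − 1.02 × 0.792) = 0.335 / 3.12 = 0.107 V⁻¹.

λ = 0.107 V⁻¹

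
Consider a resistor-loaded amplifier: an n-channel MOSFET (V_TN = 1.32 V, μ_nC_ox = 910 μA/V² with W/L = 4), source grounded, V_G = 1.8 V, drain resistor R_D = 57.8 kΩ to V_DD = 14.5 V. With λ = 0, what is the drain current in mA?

I_D = 0.248 mA

V_GS = V_G = 1.8 V, so V_ov = 1.8 − 1.32 = 0.48 V.
k_n = μ_nC_ox · (W/L) = 3.64 mA/V².
Assume saturation: I_D = ½ k_n V_ov² = 0.5 × 3.64 × 0.48² = 0.419 mA, giving V_DS = V_DD − I_D R_D = 14.5 − 0.419 × 57.8 = -9.74 V.
But -9.74 V < V_ov = 0.48 V, so the device is actually in triode.
In triode I_D = k_n[V_ov V_DS − ½ V_DS²] and I_D = (V_DD − V_DS)/R_D. Equating: 105 V_DS² − 102 V_DS + 14.5 = 0, giving V_DS = 0.173 V (the root below V_ov).
I_D = (14.5 − 0.173) / 57.8 = 0.248 mA.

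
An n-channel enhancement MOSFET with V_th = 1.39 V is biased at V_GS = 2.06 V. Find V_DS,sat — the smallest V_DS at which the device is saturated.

The boundary between triode and saturation is V_DS = V_GS − V_th = V_ov.
V_ov = 2.06 − 1.39 = 0.67 V.

V_DS,sat = 0.670 V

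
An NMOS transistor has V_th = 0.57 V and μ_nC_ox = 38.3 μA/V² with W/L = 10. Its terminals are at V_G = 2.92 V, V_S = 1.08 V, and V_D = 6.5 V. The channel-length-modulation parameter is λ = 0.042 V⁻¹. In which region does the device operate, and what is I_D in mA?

Saturation; I_D = 0.379 mA

V_GS = V_G − V_S = 2.92 − 1.08 = 1.84 V; V_DS = V_D − V_S = 6.5 − 1.08 = 5.42 V.
k_n = μ_nC_ox · (W/L) = 0.383 mA/V².
V_ov = V_GS − V_th = 1.84 − 0.57 = 1.27 V.
Since V_DS = 5.42 V ≥ V_ov = 1.27 V, the device is in saturation.
I_D = ½ k_n V_ov² (1 + λ V_DS) = 0.5 × 0.383 × 1.27² × (1 + 0.042 × 5.42) = 0.379 mA.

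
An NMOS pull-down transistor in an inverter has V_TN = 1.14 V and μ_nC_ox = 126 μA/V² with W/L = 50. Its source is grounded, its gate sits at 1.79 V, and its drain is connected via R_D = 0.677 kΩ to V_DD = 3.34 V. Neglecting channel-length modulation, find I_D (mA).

I_D = 1.33 mA

V_GS = V_G = 1.79 V, so V_ov = 1.79 − 1.14 = 0.65 V.
k_n = μ_nC_ox · (W/L) = 6.3 mA/V².
Assume saturation: I_D = ½ k_n V_ov² = 0.5 × 6.3 × 0.65² = 1.33 mA, giving V_DS = V_DD − I_D R_D = 3.34 − 1.33 × 0.677 = 2.44 V.
V_DS = 2.44 V ≥ V_ov = 0.65 V, confirming saturation.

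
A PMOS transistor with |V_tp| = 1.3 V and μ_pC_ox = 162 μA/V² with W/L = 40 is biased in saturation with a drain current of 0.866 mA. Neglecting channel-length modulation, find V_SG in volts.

V_SG = 1.82 V

k_p = μ_pC_ox · (W/L) = 6.48 mA/V².
In saturation I_D = ½ k_p (V_SG − |V_tp|)², so V_SG − |V_tp| = √(2 I_D / k_p) = √(2 × 0.866 / 6.48) = 0.517 V.
V_SG = 1.3 + 0.517 = 1.82 V.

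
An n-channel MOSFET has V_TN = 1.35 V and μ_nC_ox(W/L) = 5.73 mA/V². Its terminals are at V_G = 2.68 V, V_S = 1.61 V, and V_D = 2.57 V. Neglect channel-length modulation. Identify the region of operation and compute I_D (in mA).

Cutoff; I_D = 0 mA

V_GS = V_G − V_S = 2.68 − 1.61 = 1.07 V; V_DS = V_D − V_S = 2.57 − 1.61 = 0.96 V.
V_GS = 1.07 V < V_TN = 1.35 V, so the transistor is in cutoff.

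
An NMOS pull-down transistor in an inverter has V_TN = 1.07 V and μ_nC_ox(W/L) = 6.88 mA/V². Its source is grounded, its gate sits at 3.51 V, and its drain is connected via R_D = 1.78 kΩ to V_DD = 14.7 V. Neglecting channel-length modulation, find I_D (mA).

V_GS = V_G = 3.51 V, so V_ov = 3.51 − 1.07 = 2.44 V.
Assume saturation: I_D = ½ k_n V_ov² = 0.5 × 6.88 × 2.44² = 20.5 mA, giving V_DS = V_DD − I_D R_D = 14.7 − 20.5 × 1.78 = -21.8 V.
But -21.8 V < V_ov = 2.44 V, so the device is actually in triode.
In triode I_D = k_n[V_ov V_DS − ½ V_DS²] and I_D = (V_DD − V_DS)/R_D. Equating: 6.12 V_DS² − 30.88 V_DS + 14.7 = 0, giving V_DS = 0.532 V (the root below V_ov).
I_D = (14.7 − 0.532) / 1.78 = 7.96 mA.

I_D = 7.96 mA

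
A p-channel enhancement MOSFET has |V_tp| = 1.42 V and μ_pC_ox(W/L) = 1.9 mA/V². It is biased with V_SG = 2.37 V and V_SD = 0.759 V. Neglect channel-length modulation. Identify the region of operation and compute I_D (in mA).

Triode; I_D = 0.823 mA

V_ov = V_SG − |V_tp| = 2.37 − 1.42 = 0.95 V.
Since V_SD = 0.759 V < V_ov = 0.95 V, the device is in the triode region.
I_D = k_p [V_ov · V_SD − ½ V_SD²] = 1.9 × [0.95 × 0.759 − 0.5 × 0.759²] = 0.823 mA.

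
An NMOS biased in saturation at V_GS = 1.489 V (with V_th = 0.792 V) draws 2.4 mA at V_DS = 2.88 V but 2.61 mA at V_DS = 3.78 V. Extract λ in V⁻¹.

λ = 0.135 V⁻¹

With V_GS fixed, I_D ∝ (1 + λ V_DS) in saturation, so I_D2/I_D1 = (1 + λ V_DS2)/(1 + λ V_DS1).
2.61/2.4 = 1.087 = (1 + 3.78 λ)/(1 + 2.88 λ).
Solving: λ (I_D1 V_DS2 − I_D2 V_DS1) = I_D2 − I_D1, so λ = (2.61 − 2.4) / (2.4 × 3.78 − 2.61 × 2.88) = 0.21 / 1.56 = 0.135 V⁻¹.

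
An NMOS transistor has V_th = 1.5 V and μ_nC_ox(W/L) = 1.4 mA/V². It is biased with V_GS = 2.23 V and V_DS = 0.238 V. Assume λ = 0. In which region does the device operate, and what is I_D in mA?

Triode; I_D = 0.204 mA

V_ov = V_GS − V_th = 2.23 − 1.5 = 0.73 V.
Since V_DS = 0.238 V < V_ov = 0.73 V, the device is in the triode region.
I_D = k_n [V_ov · V_DS − ½ V_DS²] = 1.4 × [0.73 × 0.238 − 0.5 × 0.238²] = 0.204 mA.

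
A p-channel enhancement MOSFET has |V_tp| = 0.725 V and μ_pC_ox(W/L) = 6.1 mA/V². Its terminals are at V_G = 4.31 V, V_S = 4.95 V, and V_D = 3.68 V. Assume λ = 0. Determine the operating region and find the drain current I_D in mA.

Cutoff; I_D = 0 mA

V_SG = V_S − V_G = 4.95 − 4.31 = 0.64 V; V_SD = V_S − V_D = 4.95 − 3.68 = 1.27 V.
V_SG = 0.64 V < |V_tp| = 0.725 V, so the transistor is in cutoff.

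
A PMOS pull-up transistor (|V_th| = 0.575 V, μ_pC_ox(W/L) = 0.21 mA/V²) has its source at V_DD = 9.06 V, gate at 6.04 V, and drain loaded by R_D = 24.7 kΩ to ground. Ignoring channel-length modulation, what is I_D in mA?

V_SG = V_DD − V_G = 9.06 − 6.04 = 3.02 V, so V_ov = 3.02 − 0.575 = 2.45 V.
Assume saturation: I_D = ½ k_p V_ov² = 0.5 × 0.21 × 2.45² = 0.628 mA, giving V_SD = V_DD − I_D R_D = 9.06 − 0.628 × 24.7 = -6.44 V.
But -6.44 V < V_ov = 2.45 V, so the device is actually in triode.
In triode I_D = k_p[V_ov V_SD − ½ V_SD²] and I_D = (V_DD − V_SD)/R_D. Equating: 2.59 V_SD² − 13.68 V_SD + 9.06 = 0, giving V_SD = 0.776 V (the root below V_ov).
I_D = (9.06 − 0.776) / 24.7 = 0.335 mA.

I_D = 0.335 mA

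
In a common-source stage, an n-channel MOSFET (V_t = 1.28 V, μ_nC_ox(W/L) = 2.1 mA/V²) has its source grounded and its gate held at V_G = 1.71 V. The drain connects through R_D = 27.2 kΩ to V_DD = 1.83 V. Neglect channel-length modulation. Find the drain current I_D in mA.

V_GS = V_G = 1.71 V, so V_ov = 1.71 − 1.28 = 0.43 V.
Assume saturation: I_D = ½ k_n V_ov² = 0.5 × 2.1 × 0.43² = 0.194 mA, giving V_DS = V_DD − I_D R_D = 1.83 − 0.194 × 27.2 = -3.45 V.
But -3.45 V < V_ov = 0.43 V, so the device is actually in triode.
In triode I_D = k_n[V_ov V_DS − ½ V_DS²] and I_D = (V_DD − V_DS)/R_D. Equating: 28.6 V_DS² − 25.56 V_DS + 1.83 = 0, giving V_DS = 0.0785 V (the root below V_ov).
I_D = (1.83 − 0.0785) / 27.2 = 0.0644 mA.

I_D = 0.0644 mA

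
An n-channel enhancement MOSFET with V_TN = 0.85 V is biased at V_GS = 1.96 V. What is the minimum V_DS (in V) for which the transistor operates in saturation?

The boundary between triode and saturation is V_DS = V_GS − V_TN = V_ov.
V_ov = 1.96 − 0.85 = 1.11 V.

V_DS,sat = 1.11 V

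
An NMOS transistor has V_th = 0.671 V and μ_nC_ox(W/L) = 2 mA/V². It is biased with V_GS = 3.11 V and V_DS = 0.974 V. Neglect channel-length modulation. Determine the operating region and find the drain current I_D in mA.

Triode; I_D = 3.80 mA

V_ov = V_GS − V_th = 3.11 − 0.671 = 2.44 V.
Since V_DS = 0.974 V < V_ov = 2.44 V, the device is in the triode region.
I_D = k_n [V_ov · V_DS − ½ V_DS²] = 2 × [2.44 × 0.974 − 0.5 × 0.974²] = 3.8 mA.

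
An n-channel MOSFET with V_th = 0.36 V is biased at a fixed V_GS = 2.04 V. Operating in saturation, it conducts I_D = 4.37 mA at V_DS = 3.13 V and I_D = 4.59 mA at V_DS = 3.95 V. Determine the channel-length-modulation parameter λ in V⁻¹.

λ = 0.0760 V⁻¹

With V_GS fixed, I_D ∝ (1 + λ V_DS) in saturation, so I_D2/I_D1 = (1 + λ V_DS2)/(1 + λ V_DS1).
4.59/4.37 = 1.05 = (1 + 3.95 λ)/(1 + 3.13 λ).
Solving: λ (I_D1 V_DS2 − I_D2 V_DS1) = I_D2 − I_D1, so λ = (4.59 − 4.37) / (4.37 × 3.95 − 4.59 × 3.13) = 0.22 / 2.89 = 0.076 V⁻¹.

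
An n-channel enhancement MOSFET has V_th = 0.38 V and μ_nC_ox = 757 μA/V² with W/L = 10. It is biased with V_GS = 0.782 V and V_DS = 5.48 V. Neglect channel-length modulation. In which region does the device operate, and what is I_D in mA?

Saturation; I_D = 0.612 mA

k_n = μ_nC_ox · (W/L) = 7.57 mA/V².
V_ov = V_GS − V_th = 0.782 − 0.38 = 0.402 V.
Since V_DS = 5.48 V ≥ V_ov = 0.402 V, the device is in saturation.
I_D = ½ k_n V_ov² = 0.5 × 7.57 × 0.402² = 0.612 mA.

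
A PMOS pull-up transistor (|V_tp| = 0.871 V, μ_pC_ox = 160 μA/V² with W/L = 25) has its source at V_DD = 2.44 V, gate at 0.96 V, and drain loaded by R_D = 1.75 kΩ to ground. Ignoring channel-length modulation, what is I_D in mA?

I_D = 0.742 mA

V_SG = V_DD − V_G = 2.44 − 0.96 = 1.48 V, so V_ov = 1.48 − 0.871 = 0.609 V.
k_p = μ_pC_ox · (W/L) = 4 mA/V².
Assume saturation: I_D = ½ k_p V_ov² = 0.5 × 4 × 0.609² = 0.742 mA, giving V_SD = V_DD − I_D R_D = 2.44 − 0.742 × 1.75 = 1.14 V.
V_SD = 1.14 V ≥ V_ov = 0.609 V, confirming saturation.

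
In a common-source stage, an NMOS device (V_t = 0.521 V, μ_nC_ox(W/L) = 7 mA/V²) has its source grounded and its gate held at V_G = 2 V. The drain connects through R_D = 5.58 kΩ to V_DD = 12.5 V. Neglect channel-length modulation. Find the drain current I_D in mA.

V_GS = V_G = 2 V, so V_ov = 2 − 0.521 = 1.48 V.
Assume saturation: I_D = ½ k_n V_ov² = 0.5 × 7 × 1.48² = 7.66 mA, giving V_DS = V_DD − I_D R_D = 12.5 − 7.66 × 5.58 = -30.2 V.
But -30.2 V < V_ov = 1.48 V, so the device is actually in triode.
In triode I_D = k_n[V_ov V_DS − ½ V_DS²] and I_D = (V_DD − V_DS)/R_D. Equating: 19.5 V_DS² − 58.77 V_DS + 12.5 = 0, giving V_DS = 0.23 V (the root below V_ov).
I_D = (12.5 − 0.23) / 5.58 = 2.2 mA.

I_D = 2.20 mA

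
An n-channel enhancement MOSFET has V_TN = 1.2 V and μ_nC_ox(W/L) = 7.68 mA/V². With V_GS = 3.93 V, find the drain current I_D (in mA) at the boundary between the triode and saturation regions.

At the boundary V_DS = V_ov = V_GS − V_TN = 3.93 − 1.2 = 2.73 V.
I_D = ½ k_n V_ov² = 0.5 × 7.68 × 2.73² = 28.6 mA.

I_D = 28.6 mA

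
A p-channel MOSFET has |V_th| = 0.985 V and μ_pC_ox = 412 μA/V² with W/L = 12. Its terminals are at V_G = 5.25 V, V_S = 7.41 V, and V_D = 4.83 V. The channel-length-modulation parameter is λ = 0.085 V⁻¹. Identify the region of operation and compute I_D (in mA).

V_SG = V_S − V_G = 7.41 − 5.25 = 2.16 V; V_SD = V_S − V_D = 7.41 − 4.83 = 2.58 V.
k_p = μ_pC_ox · (W/L) = 4.944 mA/V².
V_ov = V_SG − |V_th| = 2.16 − 0.985 = 1.18 V.
Since V_SD = 2.58 V ≥ V_ov = 1.18 V, the device is in saturation.
I_D = ½ k_p V_ov² (1 + λ V_SD) = 0.5 × 4.944 × 1.18² × (1 + 0.085 × 2.58) = 4.16 mA.

Saturation; I_D = 4.16 mA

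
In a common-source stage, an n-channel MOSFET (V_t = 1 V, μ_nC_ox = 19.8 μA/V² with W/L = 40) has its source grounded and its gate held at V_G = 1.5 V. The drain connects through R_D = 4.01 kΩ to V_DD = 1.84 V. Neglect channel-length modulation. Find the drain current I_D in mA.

I_D = 0.0990 mA

V_GS = V_G = 1.5 V, so V_ov = 1.5 − 1 = 0.5 V.
k_n = μ_nC_ox · (W/L) = 0.792 mA/V².
Assume saturation: I_D = ½ k_n V_ov² = 0.5 × 0.792 × 0.5² = 0.099 mA, giving V_DS = V_DD − I_D R_D = 1.84 − 0.099 × 4.01 = 1.44 V.
V_DS = 1.44 V ≥ V_ov = 0.5 V, confirming saturation.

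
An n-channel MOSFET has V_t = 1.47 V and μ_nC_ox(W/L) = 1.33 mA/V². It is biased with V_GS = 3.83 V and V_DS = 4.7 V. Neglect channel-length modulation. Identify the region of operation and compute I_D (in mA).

Saturation; I_D = 3.70 mA

V_ov = V_GS − V_t = 3.83 − 1.47 = 2.36 V.
Since V_DS = 4.7 V ≥ V_ov = 2.36 V, the device is in saturation.
I_D = ½ k_n V_ov² = 0.5 × 1.33 × 2.36² = 3.7 mA.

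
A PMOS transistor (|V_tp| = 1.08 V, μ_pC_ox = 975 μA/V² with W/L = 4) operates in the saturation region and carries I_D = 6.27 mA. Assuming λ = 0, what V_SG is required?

V_SG = 2.87 V

k_p = μ_pC_ox · (W/L) = 3.9 mA/V².
In saturation I_D = ½ k_p (V_SG − |V_tp|)², so V_SG − |V_tp| = √(2 I_D / k_p) = √(2 × 6.27 / 3.9) = 1.79 V.
V_SG = 1.08 + 1.79 = 2.87 V.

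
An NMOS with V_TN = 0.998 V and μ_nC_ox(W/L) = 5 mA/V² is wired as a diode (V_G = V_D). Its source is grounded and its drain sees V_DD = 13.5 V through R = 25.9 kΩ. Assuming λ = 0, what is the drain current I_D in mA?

I_D = 0.466 mA

With gate tied to drain, V_GS = V_DS ≥ V_GS − V_TN, so the device is in saturation.
KCL at the drain: ½ k_n (V_GS − V_TN)² = (V_DD − V_GS)/R.
Let x = V_GS − 0.998. Then 64.8 x² + x − 12.5 = 0, giving x = 0.432 V (positive root), so V_GS = 1.43 V.
I_D = (V_DD − V_GS)/R = (13.5 − 1.43) / 25.9 = 0.466 mA.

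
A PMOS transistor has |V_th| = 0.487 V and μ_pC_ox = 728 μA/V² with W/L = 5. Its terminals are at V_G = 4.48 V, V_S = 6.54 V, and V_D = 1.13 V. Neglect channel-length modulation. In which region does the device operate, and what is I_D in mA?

Saturation; I_D = 4.50 mA

V_SG = V_S − V_G = 6.54 − 4.48 = 2.06 V; V_SD = V_S − V_D = 6.54 − 1.13 = 5.41 V.
k_p = μ_pC_ox · (W/L) = 3.64 mA/V².
V_ov = V_SG − |V_th| = 2.06 − 0.487 = 1.57 V.
Since V_SD = 5.41 V ≥ V_ov = 1.57 V, the device is in saturation.
I_D = ½ k_p V_ov² = 0.5 × 3.64 × 1.57² = 4.5 mA.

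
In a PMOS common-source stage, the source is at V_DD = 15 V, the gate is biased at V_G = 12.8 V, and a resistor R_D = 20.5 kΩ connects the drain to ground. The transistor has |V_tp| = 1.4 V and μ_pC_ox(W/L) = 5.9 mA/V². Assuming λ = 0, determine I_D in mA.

I_D = 0.723 mA

V_SG = V_DD − V_G = 15 − 12.8 = 2.2 V, so V_ov = 2.2 − 1.4 = 0.8 V.
Assume saturation: I_D = ½ k_p V_ov² = 0.5 × 5.9 × 0.8² = 1.89 mA, giving V_SD = V_DD − I_D R_D = 15 − 1.89 × 20.5 = -23.7 V.
But -23.7 V < V_ov = 0.8 V, so the device is actually in triode.
In triode I_D = k_p[V_ov V_SD − ½ V_SD²] and I_D = (V_DD − V_SD)/R_D. Equating: 60.5 V_SD² − 97.76 V_SD + 15 = 0, giving V_SD = 0.172 V (the root below V_ov).
I_D = (15 − 0.172) / 20.5 = 0.723 mA.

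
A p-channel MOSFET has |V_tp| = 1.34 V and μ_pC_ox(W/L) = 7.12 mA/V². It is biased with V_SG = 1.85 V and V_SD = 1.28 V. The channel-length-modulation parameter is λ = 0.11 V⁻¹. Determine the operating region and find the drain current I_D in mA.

V_ov = V_SG − |V_tp| = 1.85 − 1.34 = 0.51 V.
Since V_SD = 1.28 V ≥ V_ov = 0.51 V, the device is in saturation.
I_D = ½ k_p V_ov² (1 + λ V_SD) = 0.5 × 7.12 × 0.51² × (1 + 0.11 × 1.28) = 1.06 mA.

Saturation; I_D = 1.06 mA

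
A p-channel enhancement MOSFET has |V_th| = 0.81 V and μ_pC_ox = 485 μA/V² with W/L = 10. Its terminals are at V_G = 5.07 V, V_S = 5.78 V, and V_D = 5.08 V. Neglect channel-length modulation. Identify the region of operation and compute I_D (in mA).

Cutoff; I_D = 0 mA

V_SG = V_S − V_G = 5.78 − 5.07 = 0.71 V; V_SD = V_S − V_D = 5.78 − 5.08 = 0.7 V.
V_SG = 0.71 V < |V_th| = 0.81 V, so the transistor is in cutoff.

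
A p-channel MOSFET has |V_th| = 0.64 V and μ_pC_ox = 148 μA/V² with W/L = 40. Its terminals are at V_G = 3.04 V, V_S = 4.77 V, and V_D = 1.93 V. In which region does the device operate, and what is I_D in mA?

V_SG = V_S − V_G = 4.77 − 3.04 = 1.73 V; V_SD = V_S − V_D = 4.77 − 1.93 = 2.84 V.
k_p = μ_pC_ox · (W/L) = 5.92 mA/V².
V_ov = V_SG − |V_th| = 1.73 − 0.64 = 1.09 V.
Since V_SD = 2.84 V ≥ V_ov = 1.09 V, the device is in saturation.
I_D = ½ k_p V_ov² = 0.5 × 5.92 × 1.09² = 3.52 mA.

Saturation; I_D = 3.52 mA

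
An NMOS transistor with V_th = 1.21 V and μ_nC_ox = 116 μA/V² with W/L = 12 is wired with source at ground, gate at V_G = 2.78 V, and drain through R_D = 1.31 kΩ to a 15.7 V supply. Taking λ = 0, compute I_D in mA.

V_GS = V_G = 2.78 V, so V_ov = 2.78 − 1.21 = 1.57 V.
k_n = μ_nC_ox · (W/L) = 1.392 mA/V².
Assume saturation: I_D = ½ k_n V_ov² = 0.5 × 1.392 × 1.57² = 1.72 mA, giving V_DS = V_DD − I_D R_D = 15.7 − 1.72 × 1.31 = 13.5 V.
V_DS = 13.5 V ≥ V_ov = 1.57 V, confirming saturation.

I_D = 1.72 mA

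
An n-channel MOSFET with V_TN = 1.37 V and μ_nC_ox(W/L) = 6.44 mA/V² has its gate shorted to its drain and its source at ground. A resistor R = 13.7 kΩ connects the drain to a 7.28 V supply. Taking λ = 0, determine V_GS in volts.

With gate tied to drain, V_GS = V_DS ≥ V_GS − V_TN, so the device is in saturation.
KCL at the drain: ½ k_n (V_GS − V_TN)² = (V_DD − V_GS)/R.
Let x = V_GS − 1.37. Then 44.1 x² + x − 5.91 = 0, giving x = 0.355 V (positive root), so V_GS = 1.72 V.
I_D = (V_DD − V_GS)/R = (7.28 − 1.72) / 13.7 = 0.405 mA.

V_GS = 1.72 V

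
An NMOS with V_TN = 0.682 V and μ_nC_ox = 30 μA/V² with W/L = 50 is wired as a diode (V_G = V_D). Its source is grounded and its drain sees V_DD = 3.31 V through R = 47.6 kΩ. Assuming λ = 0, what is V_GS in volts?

V_GS = 0.940 V

With gate tied to drain, V_GS = V_DS ≥ V_GS − V_TN, so the device is in saturation.
k_n = μ_nC_ox · (W/L) = 1.5 mA/V².
KCL at the drain: ½ k_n (V_GS − V_TN)² = (V_DD − V_GS)/R.
Let x = V_GS − 0.682. Then 35.7 x² + x − 2.628 = 0, giving x = 0.258 V (positive root), so V_GS = 0.94 V.
I_D = (V_DD − V_GS)/R = (3.31 − 0.94) / 47.6 = 0.0498 mA.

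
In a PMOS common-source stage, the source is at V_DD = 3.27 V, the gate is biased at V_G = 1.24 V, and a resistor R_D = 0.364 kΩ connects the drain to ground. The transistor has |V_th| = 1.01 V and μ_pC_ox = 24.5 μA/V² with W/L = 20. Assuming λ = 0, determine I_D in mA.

V_SG = V_DD − V_G = 3.27 − 1.24 = 2.03 V, so V_ov = 2.03 − 1.01 = 1.02 V.
k_p = μ_pC_ox · (W/L) = 0.49 mA/V².
Assume saturation: I_D = ½ k_p V_ov² = 0.5 × 0.49 × 1.02² = 0.255 mA, giving V_SD = V_DD − I_D R_D = 3.27 − 0.255 × 0.364 = 3.18 V.
V_SD = 3.18 V ≥ V_ov = 1.02 V, confirming saturation.

I_D = 0.255 mA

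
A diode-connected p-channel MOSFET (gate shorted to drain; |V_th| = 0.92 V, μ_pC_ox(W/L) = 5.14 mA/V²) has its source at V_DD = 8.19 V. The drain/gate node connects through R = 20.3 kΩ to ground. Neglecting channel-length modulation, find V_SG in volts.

V_SG = 1.28 V

With gate tied to drain, V_SG = V_SD ≥ V_SG − |V_th|, so the device is in saturation.
KCL at the drain: ½ k_p (V_SG − |V_th|)² = (V_DD − V_SG)/R.
Let x = V_SG − 0.92. Then 52.2 x² + x − 7.27 = 0, giving x = 0.364 V (positive root), so V_SG = 1.28 V.
I_D = (V_DD − V_SG)/R = (8.19 − 1.28) / 20.3 = 0.34 mA.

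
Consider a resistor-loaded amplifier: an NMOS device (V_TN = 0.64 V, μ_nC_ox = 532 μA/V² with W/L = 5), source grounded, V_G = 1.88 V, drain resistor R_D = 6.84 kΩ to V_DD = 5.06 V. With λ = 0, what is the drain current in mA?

I_D = 0.705 mA

V_GS = V_G = 1.88 V, so V_ov = 1.88 − 0.64 = 1.24 V.
k_n = μ_nC_ox · (W/L) = 2.66 mA/V².
Assume saturation: I_D = ½ k_n V_ov² = 0.5 × 2.66 × 1.24² = 2.05 mA, giving V_DS = V_DD − I_D R_D = 5.06 − 2.05 × 6.84 = -8.93 V.
But -8.93 V < V_ov = 1.24 V, so the device is actually in triode.
In triode I_D = k_n[V_ov V_DS − ½ V_DS²] and I_D = (V_DD − V_DS)/R_D. Equating: 9.1 V_DS² − 23.56 V_DS + 5.06 = 0, giving V_DS = 0.236 V (the root below V_ov).
I_D = (5.06 − 0.236) / 6.84 = 0.705 mA.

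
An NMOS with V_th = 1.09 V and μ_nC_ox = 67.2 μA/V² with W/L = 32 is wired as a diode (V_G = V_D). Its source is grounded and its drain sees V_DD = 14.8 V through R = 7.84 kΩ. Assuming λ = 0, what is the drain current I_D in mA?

With gate tied to drain, V_GS = V_DS ≥ V_GS − V_th, so the device is in saturation.
k_n = μ_nC_ox · (W/L) = 2.15 mA/V².
KCL at the drain: ½ k_n (V_GS − V_th)² = (V_DD − V_GS)/R.
Let x = V_GS − 1.09. Then 8.43 x² + x − 13.71 = 0, giving x = 1.22 V (positive root), so V_GS = 2.31 V.
I_D = (V_DD − V_GS)/R = (14.8 − 2.31) / 7.84 = 1.59 mA.

I_D = 1.59 mA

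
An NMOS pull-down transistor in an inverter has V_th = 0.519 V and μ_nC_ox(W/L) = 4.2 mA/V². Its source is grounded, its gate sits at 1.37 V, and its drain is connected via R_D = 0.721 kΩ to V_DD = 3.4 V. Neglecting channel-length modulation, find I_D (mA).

I_D = 1.52 mA

V_GS = V_G = 1.37 V, so V_ov = 1.37 − 0.519 = 0.851 V.
Assume saturation: I_D = ½ k_n V_ov² = 0.5 × 4.2 × 0.851² = 1.52 mA, giving V_DS = V_DD − I_D R_D = 3.4 − 1.52 × 0.721 = 2.3 V.
V_DS = 2.3 V ≥ V_ov = 0.851 V, confirming saturation.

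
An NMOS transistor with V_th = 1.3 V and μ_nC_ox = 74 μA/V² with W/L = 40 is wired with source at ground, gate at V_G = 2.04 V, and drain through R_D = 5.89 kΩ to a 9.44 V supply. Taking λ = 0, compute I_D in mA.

I_D = 0.810 mA

V_GS = V_G = 2.04 V, so V_ov = 2.04 − 1.3 = 0.74 V.
k_n = μ_nC_ox · (W/L) = 2.96 mA/V².
Assume saturation: I_D = ½ k_n V_ov² = 0.5 × 2.96 × 0.74² = 0.81 mA, giving V_DS = V_DD − I_D R_D = 9.44 − 0.81 × 5.89 = 4.67 V.
V_DS = 4.67 V ≥ V_ov = 0.74 V, confirming saturation.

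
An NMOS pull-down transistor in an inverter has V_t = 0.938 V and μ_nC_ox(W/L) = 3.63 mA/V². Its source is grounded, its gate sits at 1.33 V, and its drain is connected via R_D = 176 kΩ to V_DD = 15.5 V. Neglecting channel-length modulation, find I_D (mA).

V_GS = V_G = 1.33 V, so V_ov = 1.33 − 0.938 = 0.392 V.
Assume saturation: I_D = ½ k_n V_ov² = 0.5 × 3.63 × 0.392² = 0.279 mA, giving V_DS = V_DD − I_D R_D = 15.5 − 0.279 × 176 = -33.6 V.
But -33.6 V < V_ov = 0.392 V, so the device is actually in triode.
In triode I_D = k_n[V_ov V_DS − ½ V_DS²] and I_D = (V_DD − V_DS)/R_D. Equating: 319 V_DS² − 251.4 V_DS + 15.5 = 0, giving V_DS = 0.0674 V (the root below V_ov).
I_D = (15.5 − 0.0674) / 176 = 0.0877 mA.

I_D = 0.0877 mA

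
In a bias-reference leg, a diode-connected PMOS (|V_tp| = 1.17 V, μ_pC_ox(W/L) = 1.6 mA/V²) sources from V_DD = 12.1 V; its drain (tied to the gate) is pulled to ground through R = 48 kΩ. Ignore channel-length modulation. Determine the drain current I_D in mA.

With gate tied to drain, V_SG = V_SD ≥ V_SG − |V_tp|, so the device is in saturation.
KCL at the drain: ½ k_p (V_SG − |V_tp|)² = (V_DD − V_SG)/R.
Let x = V_SG − 1.17. Then 38.4 x² + x − 10.93 = 0, giving x = 0.521 V (positive root), so V_SG = 1.69 V.
I_D = (V_DD − V_SG)/R = (12.1 − 1.69) / 48 = 0.217 mA.

I_D = 0.217 mA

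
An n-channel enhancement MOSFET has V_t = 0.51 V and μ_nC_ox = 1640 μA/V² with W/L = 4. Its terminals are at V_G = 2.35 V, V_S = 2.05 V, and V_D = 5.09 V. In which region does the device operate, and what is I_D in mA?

Cutoff; I_D = 0 mA

V_GS = V_G − V_S = 2.35 − 2.05 = 0.3 V; V_DS = V_D − V_S = 5.09 − 2.05 = 3.04 V.
V_GS = 0.3 V < V_t = 0.51 V, so the transistor is in cutoff.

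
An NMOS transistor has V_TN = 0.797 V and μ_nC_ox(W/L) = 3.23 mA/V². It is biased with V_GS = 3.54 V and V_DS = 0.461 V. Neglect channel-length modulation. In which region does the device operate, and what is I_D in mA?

Triode; I_D = 3.74 mA

V_ov = V_GS − V_TN = 3.54 − 0.797 = 2.74 V.
Since V_DS = 0.461 V < V_ov = 2.74 V, the device is in the triode region.
I_D = k_n [V_ov · V_DS − ½ V_DS²] = 3.23 × [2.74 × 0.461 − 0.5 × 0.461²] = 3.74 mA.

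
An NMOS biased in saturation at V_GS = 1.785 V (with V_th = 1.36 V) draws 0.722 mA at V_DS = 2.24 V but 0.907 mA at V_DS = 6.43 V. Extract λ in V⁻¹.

λ = 0.0709 V⁻¹

With V_GS fixed, I_D ∝ (1 + λ V_DS) in saturation, so I_D2/I_D1 = (1 + λ V_DS2)/(1 + λ V_DS1).
0.907/0.722 = 1.256 = (1 + 6.43 λ)/(1 + 2.24 λ).
Solving: λ (I_D1 V_DS2 − I_D2 V_DS1) = I_D2 − I_D1, so λ = (0.907 − 0.722) / (0.722 × 6.43 − 0.907 × 2.24) = 0.185 / 2.61 = 0.0709 V⁻¹.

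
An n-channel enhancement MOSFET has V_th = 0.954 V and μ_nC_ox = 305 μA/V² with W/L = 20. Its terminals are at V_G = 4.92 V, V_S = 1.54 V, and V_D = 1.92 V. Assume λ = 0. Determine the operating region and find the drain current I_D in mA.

V_GS = V_G − V_S = 4.92 − 1.54 = 3.38 V; V_DS = V_D − V_S = 1.92 − 1.54 = 0.38 V.
k_n = μ_nC_ox · (W/L) = 6.1 mA/V².
V_ov = V_GS − V_th = 3.38 − 0.954 = 2.43 V.
Since V_DS = 0.38 V < V_ov = 2.43 V, the device is in the triode region.
I_D = k_n [V_ov · V_DS − ½ V_DS²] = 6.1 × [2.43 × 0.38 − 0.5 × 0.38²] = 5.18 mA.

Triode; I_D = 5.18 mA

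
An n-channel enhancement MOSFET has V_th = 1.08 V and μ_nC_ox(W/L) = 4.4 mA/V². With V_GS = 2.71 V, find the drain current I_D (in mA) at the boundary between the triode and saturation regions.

I_D = 5.85 mA

At the boundary V_DS = V_ov = V_GS − V_th = 2.71 − 1.08 = 1.63 V.
I_D = ½ k_n V_ov² = 0.5 × 4.4 × 1.63² = 5.85 mA.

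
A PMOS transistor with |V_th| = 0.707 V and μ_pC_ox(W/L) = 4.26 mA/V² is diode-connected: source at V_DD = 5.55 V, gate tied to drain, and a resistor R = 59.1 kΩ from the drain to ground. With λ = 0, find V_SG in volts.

With gate tied to drain, V_SG = V_SD ≥ V_SG − |V_th|, so the device is in saturation.
KCL at the drain: ½ k_p (V_SG − |V_th|)² = (V_DD − V_SG)/R.
Let x = V_SG − 0.707. Then 126 x² + x − 4.843 = 0, giving x = 0.192 V (positive root), so V_SG = 0.899 V.
I_D = (V_DD − V_SG)/R = (5.55 − 0.899) / 59.1 = 0.0787 mA.

V_SG = 0.899 V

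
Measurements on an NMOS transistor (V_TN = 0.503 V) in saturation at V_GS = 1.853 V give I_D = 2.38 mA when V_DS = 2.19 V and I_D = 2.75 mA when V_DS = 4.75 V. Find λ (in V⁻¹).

With V_GS fixed, I_D ∝ (1 + λ V_DS) in saturation, so I_D2/I_D1 = (1 + λ V_DS2)/(1 + λ V_DS1).
2.75/2.38 = 1.155 = (1 + 4.75 λ)/(1 + 2.19 λ).
Solving: λ (I_D1 V_DS2 − I_D2 V_DS1) = I_D2 − I_D1, so λ = (2.75 − 2.38) / (2.38 × 4.75 − 2.75 × 2.19) = 0.37 / 5.28 = 0.07 V⁻¹.

λ = 0.0700 V⁻¹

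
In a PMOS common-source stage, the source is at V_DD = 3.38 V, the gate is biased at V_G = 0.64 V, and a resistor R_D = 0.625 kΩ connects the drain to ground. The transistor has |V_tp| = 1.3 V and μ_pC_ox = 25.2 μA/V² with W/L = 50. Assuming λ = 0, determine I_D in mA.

V_SG = V_DD − V_G = 3.38 − 0.64 = 2.74 V, so V_ov = 2.74 − 1.3 = 1.44 V.
k_p = μ_pC_ox · (W/L) = 1.26 mA/V².
Assume saturation: I_D = ½ k_p V_ov² = 0.5 × 1.26 × 1.44² = 1.31 mA, giving V_SD = V_DD − I_D R_D = 3.38 − 1.31 × 0.625 = 2.56 V.
V_SD = 2.56 V ≥ V_ov = 1.44 V, confirming saturation.

I_D = 1.31 mA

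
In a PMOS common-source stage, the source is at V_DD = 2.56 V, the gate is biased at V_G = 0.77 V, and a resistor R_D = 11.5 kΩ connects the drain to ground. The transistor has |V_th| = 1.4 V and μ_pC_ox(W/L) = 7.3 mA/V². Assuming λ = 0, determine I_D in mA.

I_D = 0.215 mA

V_SG = V_DD − V_G = 2.56 − 0.77 = 1.79 V, so V_ov = 1.79 − 1.4 = 0.39 V.
Assume saturation: I_D = ½ k_p V_ov² = 0.5 × 7.3 × 0.39² = 0.555 mA, giving V_SD = V_DD − I_D R_D = 2.56 − 0.555 × 11.5 = -3.82 V.
But -3.82 V < V_ov = 0.39 V, so the device is actually in triode.
In triode I_D = k_p[V_ov V_SD − ½ V_SD²] and I_D = (V_DD − V_SD)/R_D. Equating: 42 V_SD² − 33.74 V_SD + 2.56 = 0, giving V_SD = 0.0848 V (the root below V_ov).
I_D = (2.56 − 0.0848) / 11.5 = 0.215 mA.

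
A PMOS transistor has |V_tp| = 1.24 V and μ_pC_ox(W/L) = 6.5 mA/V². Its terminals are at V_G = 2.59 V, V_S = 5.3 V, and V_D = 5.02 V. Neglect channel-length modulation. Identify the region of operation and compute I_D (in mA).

Triode; I_D = 2.42 mA

V_SG = V_S − V_G = 5.3 − 2.59 = 2.71 V; V_SD = V_S − V_D = 5.3 − 5.02 = 0.28 V.
V_ov = V_SG − |V_tp| = 2.71 − 1.24 = 1.47 V.
Since V_SD = 0.28 V < V_ov = 1.47 V, the device is in the triode region.
I_D = k_p [V_ov · V_SD − ½ V_SD²] = 6.5 × [1.47 × 0.28 − 0.5 × 0.28²] = 2.42 mA.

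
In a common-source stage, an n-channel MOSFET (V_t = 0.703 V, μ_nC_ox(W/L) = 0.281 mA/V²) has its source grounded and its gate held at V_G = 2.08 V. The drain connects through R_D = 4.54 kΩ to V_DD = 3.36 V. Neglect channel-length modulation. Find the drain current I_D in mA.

V_GS = V_G = 2.08 V, so V_ov = 2.08 − 0.703 = 1.38 V.
Assume saturation: I_D = ½ k_n V_ov² = 0.5 × 0.281 × 1.38² = 0.266 mA, giving V_DS = V_DD − I_D R_D = 3.36 − 0.266 × 4.54 = 2.15 V.
V_DS = 2.15 V ≥ V_ov = 1.38 V, confirming saturation.

I_D = 0.266 mA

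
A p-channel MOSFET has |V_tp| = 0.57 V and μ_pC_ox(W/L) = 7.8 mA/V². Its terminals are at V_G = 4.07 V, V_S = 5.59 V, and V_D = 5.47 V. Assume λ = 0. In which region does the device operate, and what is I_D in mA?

Triode; I_D = 0.833 mA

V_SG = V_S − V_G = 5.59 − 4.07 = 1.52 V; V_SD = V_S − V_D = 5.59 − 5.47 = 0.12 V.
V_ov = V_SG − |V_tp| = 1.52 − 0.57 = 0.95 V.
Since V_SD = 0.12 V < V_ov = 0.95 V, the device is in the triode region.
I_D = k_p [V_ov · V_SD − ½ V_SD²] = 7.8 × [0.95 × 0.12 − 0.5 × 0.12²] = 0.833 mA.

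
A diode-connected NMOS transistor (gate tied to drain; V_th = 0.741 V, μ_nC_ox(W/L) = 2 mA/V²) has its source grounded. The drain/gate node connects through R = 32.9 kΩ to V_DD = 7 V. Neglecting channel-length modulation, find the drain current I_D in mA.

I_D = 0.177 mA

With gate tied to drain, V_GS = V_DS ≥ V_GS − V_th, so the device is in saturation.
KCL at the drain: ½ k_n (V_GS − V_th)² = (V_DD − V_GS)/R.
Let x = V_GS − 0.741. Then 32.9 x² + x − 6.259 = 0, giving x = 0.421 V (positive root), so V_GS = 1.16 V.
I_D = (V_DD − V_GS)/R = (7 − 1.16) / 32.9 = 0.177 mA.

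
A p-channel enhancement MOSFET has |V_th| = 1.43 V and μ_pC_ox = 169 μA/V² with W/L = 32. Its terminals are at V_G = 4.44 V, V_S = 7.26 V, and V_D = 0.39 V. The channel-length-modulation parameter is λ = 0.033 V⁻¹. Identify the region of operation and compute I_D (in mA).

V_SG = V_S − V_G = 7.26 − 4.44 = 2.82 V; V_SD = V_S − V_D = 7.26 − 0.39 = 6.87 V.
k_p = μ_pC_ox · (W/L) = 5.408 mA/V².
V_ov = V_SG − |V_th| = 2.82 − 1.43 = 1.39 V.
Since V_SD = 6.87 V ≥ V_ov = 1.39 V, the device is in saturation.
I_D = ½ k_p V_ov² (1 + λ V_SD) = 0.5 × 5.408 × 1.39² × (1 + 0.033 × 6.87) = 6.41 mA.

Saturation; I_D = 6.41 mA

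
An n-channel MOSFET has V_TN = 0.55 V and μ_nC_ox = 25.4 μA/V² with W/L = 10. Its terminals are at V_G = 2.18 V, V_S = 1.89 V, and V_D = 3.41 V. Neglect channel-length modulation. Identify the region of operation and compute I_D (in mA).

Cutoff; I_D = 0 mA

V_GS = V_G − V_S = 2.18 − 1.89 = 0.29 V; V_DS = V_D − V_S = 3.41 − 1.89 = 1.52 V.
V_GS = 0.29 V < V_TN = 0.55 V, so the transistor is in cutoff.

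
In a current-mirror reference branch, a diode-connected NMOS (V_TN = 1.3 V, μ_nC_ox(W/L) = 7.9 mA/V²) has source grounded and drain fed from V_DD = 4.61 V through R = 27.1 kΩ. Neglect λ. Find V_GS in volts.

V_GS = 1.47 V

With gate tied to drain, V_GS = V_DS ≥ V_GS − V_TN, so the device is in saturation.
KCL at the drain: ½ k_n (V_GS − V_TN)² = (V_DD − V_GS)/R.
Let x = V_GS − 1.3. Then 107 x² + x − 3.31 = 0, giving x = 0.171 V (positive root), so V_GS = 1.47 V.
I_D = (V_DD − V_GS)/R = (4.61 − 1.47) / 27.1 = 0.116 mA.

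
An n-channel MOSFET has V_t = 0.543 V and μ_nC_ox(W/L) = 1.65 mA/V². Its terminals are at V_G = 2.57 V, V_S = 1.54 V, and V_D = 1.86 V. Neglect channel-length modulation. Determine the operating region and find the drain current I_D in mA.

Triode; I_D = 0.173 mA

V_GS = V_G − V_S = 2.57 − 1.54 = 1.03 V; V_DS = V_D − V_S = 1.86 − 1.54 = 0.32 V.
V_ov = V_GS − V_t = 1.03 − 0.543 = 0.487 V.
Since V_DS = 0.32 V < V_ov = 0.487 V, the device is in the triode region.
I_D = k_n [V_ov · V_DS − ½ V_DS²] = 1.65 × [0.487 × 0.32 − 0.5 × 0.32²] = 0.173 mA.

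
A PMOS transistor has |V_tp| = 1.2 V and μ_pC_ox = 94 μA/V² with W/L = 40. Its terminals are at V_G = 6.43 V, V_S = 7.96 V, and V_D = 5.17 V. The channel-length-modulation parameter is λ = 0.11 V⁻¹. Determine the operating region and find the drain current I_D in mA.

V_SG = V_S − V_G = 7.96 − 6.43 = 1.53 V; V_SD = V_S − V_D = 7.96 − 5.17 = 2.79 V.
k_p = μ_pC_ox · (W/L) = 3.76 mA/V².
V_ov = V_SG − |V_tp| = 1.53 − 1.2 = 0.33 V.
Since V_SD = 2.79 V ≥ V_ov = 0.33 V, the device is in saturation.
I_D = ½ k_p V_ov² (1 + λ V_SD) = 0.5 × 3.76 × 0.33² × (1 + 0.11 × 2.79) = 0.268 mA.

Saturation; I_D = 0.268 mA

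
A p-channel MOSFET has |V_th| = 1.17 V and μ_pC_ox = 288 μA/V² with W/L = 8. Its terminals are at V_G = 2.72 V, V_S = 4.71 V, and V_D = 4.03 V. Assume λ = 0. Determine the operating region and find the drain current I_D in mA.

V_SG = V_S − V_G = 4.71 − 2.72 = 1.99 V; V_SD = V_S − V_D = 4.71 − 4.03 = 0.68 V.
k_p = μ_pC_ox · (W/L) = 2.304 mA/V².
V_ov = V_SG − |V_th| = 1.99 − 1.17 = 0.82 V.
Since V_SD = 0.68 V < V_ov = 0.82 V, the device is in the triode region.
I_D = k_p [V_ov · V_SD − ½ V_SD²] = 2.304 × [0.82 × 0.68 − 0.5 × 0.68²] = 0.752 mA.

Triode; I_D = 0.752 mA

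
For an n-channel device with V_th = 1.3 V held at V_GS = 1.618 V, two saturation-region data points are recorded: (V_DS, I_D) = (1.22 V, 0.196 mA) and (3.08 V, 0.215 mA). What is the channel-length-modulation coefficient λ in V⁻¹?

With V_GS fixed, I_D ∝ (1 + λ V_DS) in saturation, so I_D2/I_D1 = (1 + λ V_DS2)/(1 + λ V_DS1).
0.215/0.196 = 1.097 = (1 + 3.08 λ)/(1 + 1.22 λ).
Solving: λ (I_D1 V_DS2 − I_D2 V_DS1) = I_D2 − I_D1, so λ = (0.215 − 0.196) / (0.196 × 3.08 − 0.215 × 1.22) = 0.019 / 0.341 = 0.0557 V⁻¹.

λ = 0.0557 V⁻¹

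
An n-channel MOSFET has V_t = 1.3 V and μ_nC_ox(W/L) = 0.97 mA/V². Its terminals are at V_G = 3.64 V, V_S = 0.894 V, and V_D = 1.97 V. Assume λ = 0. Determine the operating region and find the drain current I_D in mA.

V_GS = V_G − V_S = 3.64 − 0.894 = 2.75 V; V_DS = V_D − V_S = 1.97 − 0.894 = 1.08 V.
V_ov = V_GS − V_t = 2.75 − 1.3 = 1.45 V.
Since V_DS = 1.08 V < V_ov = 1.45 V, the device is in the triode region.
I_D = k_n [V_ov · V_DS − ½ V_DS²] = 0.97 × [1.45 × 1.08 − 0.5 × 1.08²] = 0.948 mA.

Triode; I_D = 0.948 mA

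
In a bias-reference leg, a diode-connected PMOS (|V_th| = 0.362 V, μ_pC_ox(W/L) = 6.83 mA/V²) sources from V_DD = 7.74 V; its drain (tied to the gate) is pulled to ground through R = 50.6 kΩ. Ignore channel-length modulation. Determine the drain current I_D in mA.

I_D = 0.142 mA

With gate tied to drain, V_SG = V_SD ≥ V_SG − |V_th|, so the device is in saturation.
KCL at the drain: ½ k_p (V_SG − |V_th|)² = (V_DD − V_SG)/R.
Let x = V_SG − 0.362. Then 173 x² + x − 7.378 = 0, giving x = 0.204 V (positive root), so V_SG = 0.566 V.
I_D = (V_DD − V_SG)/R = (7.74 − 0.566) / 50.6 = 0.142 mA.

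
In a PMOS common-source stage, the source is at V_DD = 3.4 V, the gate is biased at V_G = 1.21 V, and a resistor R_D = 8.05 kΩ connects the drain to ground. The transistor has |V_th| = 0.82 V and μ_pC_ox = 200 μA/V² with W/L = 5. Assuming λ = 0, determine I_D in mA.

V_SG = V_DD − V_G = 3.4 − 1.21 = 2.19 V, so V_ov = 2.19 − 0.82 = 1.37 V.
k_p = μ_pC_ox · (W/L) = 1 mA/V².
Assume saturation: I_D = ½ k_p V_ov² = 0.5 × 1 × 1.37² = 0.938 mA, giving V_SD = V_DD − I_D R_D = 3.4 − 0.938 × 8.05 = -4.15 V.
But -4.15 V < V_ov = 1.37 V, so the device is actually in triode.
In triode I_D = k_p[V_ov V_SD − ½ V_SD²] and I_D = (V_DD − V_SD)/R_D. Equating: 4.03 V_SD² − 12.03 V_SD + 3.4 = 0, giving V_SD = 0.316 V (the root below V_ov).
I_D = (3.4 − 0.316) / 8.05 = 0.383 mA.

I_D = 0.383 mA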